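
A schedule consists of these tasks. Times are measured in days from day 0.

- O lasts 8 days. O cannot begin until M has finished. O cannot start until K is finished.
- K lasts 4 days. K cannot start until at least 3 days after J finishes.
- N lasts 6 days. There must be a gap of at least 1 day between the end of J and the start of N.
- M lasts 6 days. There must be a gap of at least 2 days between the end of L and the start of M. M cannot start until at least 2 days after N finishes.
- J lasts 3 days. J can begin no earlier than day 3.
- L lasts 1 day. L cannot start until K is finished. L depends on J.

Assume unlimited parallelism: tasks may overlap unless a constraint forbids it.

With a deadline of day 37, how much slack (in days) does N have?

J waits on its own release at day 3, so it starts at day 3 and finishes at 3 + 3 = day 6.
After J (finishes day 6, plus 1-day gap → day 7), N can start at day 7 and finishes at day 13.

Working backward from the deadline:
O must finish by day 37; it takes 8 days, so it must start by 37 − 8 = day 29.
M has to be done before O (must start by day 29). That means finishing by day 29, i.e. starting by 29 − 6 = day 23.
N feeds into M (must start by day 23, minus 2-day gap → day 21); so N must finish by day 21 and therefore start by day 15.
So N can start as early as day 7 and as late as day 15, giving 15 − 7 = 8 days of slack.

8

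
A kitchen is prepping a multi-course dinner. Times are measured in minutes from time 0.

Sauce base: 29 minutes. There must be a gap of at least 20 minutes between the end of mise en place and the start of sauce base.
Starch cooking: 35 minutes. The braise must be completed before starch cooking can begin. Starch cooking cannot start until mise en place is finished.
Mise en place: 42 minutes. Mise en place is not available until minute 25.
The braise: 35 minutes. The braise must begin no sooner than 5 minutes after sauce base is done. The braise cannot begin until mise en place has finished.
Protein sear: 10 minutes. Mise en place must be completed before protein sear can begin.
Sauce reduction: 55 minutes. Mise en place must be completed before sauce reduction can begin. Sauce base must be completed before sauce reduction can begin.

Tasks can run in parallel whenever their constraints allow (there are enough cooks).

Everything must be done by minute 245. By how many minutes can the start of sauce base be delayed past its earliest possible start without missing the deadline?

54

Mise en place cannot begin until its own release at minute 25. It runs from minute 25 to 25 + 42 = minute 67.
Sauce base waits on mise en place (finishes minute 67, plus 20-minute gap → minute 87), so it starts at minute 87 and finishes at 87 + 29 = minute 116.

Working backward from the deadline:
To finish by minute 245, starch cooking (duration 35) must start no later than minute 210.
Since starch cooking (must start by minute 210) depends on it, the braise must finish by minute 210. Backing off its 35-minute duration gives a latest start of minute 175.
Sauce reduction must finish by minute 245; it takes 55 minutes, so it must start by 245 − 55 = minute 190.
For sauce base: the braise (must start by minute 175, minus 5-minute gap → minute 170); sauce reduction (must start by minute 190). The most restrictive is minute 170; with a 29-minute duration, sauce base must start by minute 141.
So sauce base can start as early as minute 87 and as late as minute 141, giving 141 − 87 = 54 minutes of slack.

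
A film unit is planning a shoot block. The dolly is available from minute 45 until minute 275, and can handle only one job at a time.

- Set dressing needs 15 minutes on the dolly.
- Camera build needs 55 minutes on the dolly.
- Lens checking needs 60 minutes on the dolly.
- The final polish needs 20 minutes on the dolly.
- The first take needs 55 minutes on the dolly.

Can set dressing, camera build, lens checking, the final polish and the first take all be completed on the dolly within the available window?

Yes

The dolly window is 275 − 45 = 230 minutes.
Running back to back, the jobs need 15 + 55 + 60 + 20 + 55 = 205 minutes on the dolly.
Since 205 ≤ 230, they fit within the window.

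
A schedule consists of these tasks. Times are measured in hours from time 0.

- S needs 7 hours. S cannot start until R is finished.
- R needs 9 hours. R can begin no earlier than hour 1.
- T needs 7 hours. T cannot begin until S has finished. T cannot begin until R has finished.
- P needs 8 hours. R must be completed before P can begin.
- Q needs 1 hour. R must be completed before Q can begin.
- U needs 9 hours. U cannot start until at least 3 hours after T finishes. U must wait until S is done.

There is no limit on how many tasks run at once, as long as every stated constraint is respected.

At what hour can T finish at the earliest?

24

R cannot begin until its own release at hour 1. It runs from hour 1 to 1 + 9 = hour 10.
After R (finishes hour 10), S can start at hour 10 and finishes at hour 17.
T cannot start until S (finishes hour 17); R (finishes hour 10). The controlling bound is hour 17, so T finishes at 17 + 7 = hour 24.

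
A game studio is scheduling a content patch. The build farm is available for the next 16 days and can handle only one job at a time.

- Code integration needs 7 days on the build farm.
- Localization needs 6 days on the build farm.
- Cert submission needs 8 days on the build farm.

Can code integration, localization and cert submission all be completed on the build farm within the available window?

Running back to back, the jobs need 7 + 6 + 8 = 21 days on the build farm.
Since 21 > 16, they cannot all fit.

No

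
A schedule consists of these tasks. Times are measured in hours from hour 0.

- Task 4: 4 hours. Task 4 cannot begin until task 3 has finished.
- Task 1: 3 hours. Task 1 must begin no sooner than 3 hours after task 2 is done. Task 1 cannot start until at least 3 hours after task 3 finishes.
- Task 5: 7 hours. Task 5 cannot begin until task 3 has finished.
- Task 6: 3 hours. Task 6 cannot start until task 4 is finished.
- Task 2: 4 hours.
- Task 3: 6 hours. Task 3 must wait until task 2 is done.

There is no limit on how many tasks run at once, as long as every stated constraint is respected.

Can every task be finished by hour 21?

Yes

Task 2 can start immediately at hour 0; it finishes at hour 4.
After task 2 (finishes hour 4), task 3 can start at hour 4 and finishes at hour 10.
Task 5 cannot begin until task 3 (finishes hour 10). It runs from hour 10 to 10 + 7 = hour 17.
After task 3 (finishes hour 10), task 4 can start at hour 10 and finishes at hour 14.
After task 4 (finishes hour 14), task 6 can start at hour 14 and finishes at hour 17.
For task 1: task 2 (finishes hour 4, plus 3-hour gap → hour 7); task 3 (finishes hour 10, plus 3-hour gap → hour 13). Taking the maximum gives a start of hour 13, and it finishes at 13 + 3 = hour 16.
Every task is finished by hour 17, which is no later than the deadline of 21, so the schedule is feasible.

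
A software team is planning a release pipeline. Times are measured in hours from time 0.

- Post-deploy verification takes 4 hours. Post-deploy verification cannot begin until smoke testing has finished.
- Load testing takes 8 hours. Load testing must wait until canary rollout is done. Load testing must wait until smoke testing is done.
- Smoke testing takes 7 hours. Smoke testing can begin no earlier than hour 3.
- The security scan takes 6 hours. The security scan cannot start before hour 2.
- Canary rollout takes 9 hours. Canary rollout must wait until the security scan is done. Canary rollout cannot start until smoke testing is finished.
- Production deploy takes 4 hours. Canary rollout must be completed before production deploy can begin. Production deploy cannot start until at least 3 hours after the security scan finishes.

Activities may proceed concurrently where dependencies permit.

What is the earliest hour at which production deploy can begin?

Smoke testing waits on its own release at hour 3, so it starts at hour 3 and finishes at 3 + 7 = hour 10.
The security scan cannot begin until its own release at hour 2. It runs from hour 2 to 2 + 6 = hour 8.
For canary rollout: the security scan (finishes hour 8); smoke testing (finishes hour 10). Taking the maximum gives a start of hour 10, and it finishes at 10 + 9 = hour 19.
Production deploy waits on canary rollout (finishes hour 19); the security scan (finishes hour 8, plus 3-hour gap → hour 11). The latest of these is hour 19, which is the earliest production deploy can start.

19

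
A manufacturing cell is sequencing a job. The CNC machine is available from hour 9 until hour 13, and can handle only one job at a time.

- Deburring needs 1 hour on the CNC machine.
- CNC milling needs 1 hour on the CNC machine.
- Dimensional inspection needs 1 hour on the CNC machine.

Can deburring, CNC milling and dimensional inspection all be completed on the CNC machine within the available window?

Yes

The CNC machine window is 13 − 9 = 4 hours.
Running back to back, the jobs need 1 + 1 + 1 = 3 hours on the CNC machine.
Since 3 ≤ 4, they fit within the window.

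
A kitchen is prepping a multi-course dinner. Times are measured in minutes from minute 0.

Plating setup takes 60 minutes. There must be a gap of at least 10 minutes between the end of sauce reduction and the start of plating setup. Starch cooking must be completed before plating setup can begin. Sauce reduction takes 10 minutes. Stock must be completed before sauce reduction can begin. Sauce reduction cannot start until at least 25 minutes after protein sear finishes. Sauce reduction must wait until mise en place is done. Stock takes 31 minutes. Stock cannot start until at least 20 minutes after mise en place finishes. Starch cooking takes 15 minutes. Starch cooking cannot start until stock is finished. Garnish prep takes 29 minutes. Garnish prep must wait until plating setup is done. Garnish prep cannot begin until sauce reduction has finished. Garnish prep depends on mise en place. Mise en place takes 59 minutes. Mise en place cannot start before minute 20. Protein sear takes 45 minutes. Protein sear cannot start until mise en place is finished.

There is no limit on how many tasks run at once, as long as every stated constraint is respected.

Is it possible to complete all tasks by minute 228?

No

After its own release at minute 20, mise en place can start at minute 20 and finishes at minute 79.
After mise en place (finishes minute 79), protein sear can start at minute 79 and finishes at minute 124.
Stock cannot begin until mise en place (finishes minute 79, plus 20-minute gap → minute 99). It runs from minute 99 to 99 + 31 = minute 130.
Starch cooking waits on stock (finishes minute 130), so it starts at minute 130 and finishes at 130 + 15 = minute 145.
Sauce reduction cannot start until stock (finishes minute 130); protein sear (finishes minute 124, plus 25-minute gap → minute 149); mise en place (finishes minute 79). The controlling bound is minute 149, so sauce reduction finishes at 149 + 10 = minute 159.
For plating setup: sauce reduction (finishes minute 159, plus 10-minute gap → minute 169); starch cooking (finishes minute 145). Taking the maximum gives a start of minute 169, and it finishes at 169 + 60 = minute 229.
For garnish prep: plating setup (finishes minute 229); sauce reduction (finishes minute 159); mise en place (finishes minute 79). Taking the maximum gives a start of minute 229, and it finishes at 229 + 29 = minute 258.
The earliest everything can be done is minute 258, which is after the deadline of 228, so it is not possible.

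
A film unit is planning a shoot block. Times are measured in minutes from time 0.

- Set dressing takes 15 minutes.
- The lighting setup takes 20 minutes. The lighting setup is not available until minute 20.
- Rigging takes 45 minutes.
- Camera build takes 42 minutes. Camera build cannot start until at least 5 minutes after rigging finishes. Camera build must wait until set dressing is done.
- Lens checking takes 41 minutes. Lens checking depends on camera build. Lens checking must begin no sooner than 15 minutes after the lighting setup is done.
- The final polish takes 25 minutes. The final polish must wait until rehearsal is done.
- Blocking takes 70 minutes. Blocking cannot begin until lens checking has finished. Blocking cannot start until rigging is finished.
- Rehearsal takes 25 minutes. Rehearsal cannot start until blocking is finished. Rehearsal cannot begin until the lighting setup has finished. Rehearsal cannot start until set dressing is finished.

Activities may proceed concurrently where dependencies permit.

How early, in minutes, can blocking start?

133

After its own release at minute 20, the lighting setup can start at minute 20 and finishes at minute 40.
Nothing blocks set dressing, so it runs from minute 0 to minute 15.
Rigging has no prerequisites, so it starts at minute 0 and finishes at minute 45.
Camera build has to wait for rigging (finishes minute 45, plus 5-minute gap → minute 50); set dressing (finishes minute 15). The latest of these is minute 50, so camera build runs minute 50 to 50 + 42 = minute 92.
Lens checking needs all of camera build (finishes minute 92); the lighting setup (finishes minute 40, plus 15-minute gap → minute 55). That puts its earliest start at minute 92; it finishes at 92 + 41 = minute 133.
Blocking waits on lens checking (finishes minute 133); rigging (finishes minute 45). The latest of these is minute 133, which is the earliest blocking can start.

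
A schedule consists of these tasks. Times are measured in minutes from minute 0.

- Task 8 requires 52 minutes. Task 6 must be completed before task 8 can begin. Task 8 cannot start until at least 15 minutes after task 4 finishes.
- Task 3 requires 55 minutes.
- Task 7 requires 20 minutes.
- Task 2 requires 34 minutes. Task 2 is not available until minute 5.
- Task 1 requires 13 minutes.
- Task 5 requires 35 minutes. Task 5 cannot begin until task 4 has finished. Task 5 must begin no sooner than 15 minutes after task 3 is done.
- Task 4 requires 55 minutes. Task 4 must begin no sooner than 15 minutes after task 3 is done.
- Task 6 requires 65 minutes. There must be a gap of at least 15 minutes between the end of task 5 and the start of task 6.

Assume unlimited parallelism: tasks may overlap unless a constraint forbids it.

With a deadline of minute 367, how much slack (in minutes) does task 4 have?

75

Task 3 can start immediately at minute 0; it finishes at minute 55.
After task 3 (finishes minute 55, plus 15-minute gap → minute 70), task 4 can start at minute 70 and finishes at minute 125.

Working backward from the deadline:
To finish by minute 367, task 8 (duration 52) must start no later than minute 315.
Task 6 must finish before task 8 (must start by minute 315). With a 65-minute duration, task 6 must start by 315 − 65 = minute 250.
Task 5 must finish before task 6 (must start by minute 250, minus 15-minute gap → minute 235). With a 35-minute duration, task 5 must start by 235 − 35 = minute 200.
Task 4 has several dependents: task 5 (must start by minute 200); task 8 (must start by minute 315, minus 15-minute gap → minute 300). The earliest of those limits is minute 200, so task 4 must start by 200 − 55 = minute 145.
So task 4 can start as early as minute 70 and as late as minute 145, giving 145 − 70 = 75 minutes of slack.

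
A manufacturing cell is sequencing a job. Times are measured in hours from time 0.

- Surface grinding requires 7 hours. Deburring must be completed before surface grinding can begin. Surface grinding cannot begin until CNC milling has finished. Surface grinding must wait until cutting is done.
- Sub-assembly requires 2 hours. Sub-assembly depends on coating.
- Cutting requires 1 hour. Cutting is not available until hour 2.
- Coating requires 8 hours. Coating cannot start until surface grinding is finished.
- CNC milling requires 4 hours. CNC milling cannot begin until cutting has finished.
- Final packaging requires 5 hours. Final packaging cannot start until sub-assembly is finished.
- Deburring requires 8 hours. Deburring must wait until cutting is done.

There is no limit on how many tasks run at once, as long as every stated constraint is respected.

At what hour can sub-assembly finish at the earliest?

28

Cutting waits on its own release at hour 2, so it starts at hour 2 and finishes at 2 + 1 = hour 3.
CNC milling waits on cutting (finishes hour 3), so it starts at hour 3 and finishes at 3 + 4 = hour 7.
After cutting (finishes hour 3), deburring can start at hour 3 and finishes at hour 11.
Surface grinding needs all of deburring (finishes hour 11); CNC milling (finishes hour 7); cutting (finishes hour 3). That puts its earliest start at hour 11; it finishes at 11 + 7 = hour 18.
Coating waits on surface grinding (finishes hour 18), so it starts at hour 18 and finishes at 18 + 8 = hour 26.
After coating (finishes hour 26), sub-assembly can start at hour 26 and finishes at hour 28.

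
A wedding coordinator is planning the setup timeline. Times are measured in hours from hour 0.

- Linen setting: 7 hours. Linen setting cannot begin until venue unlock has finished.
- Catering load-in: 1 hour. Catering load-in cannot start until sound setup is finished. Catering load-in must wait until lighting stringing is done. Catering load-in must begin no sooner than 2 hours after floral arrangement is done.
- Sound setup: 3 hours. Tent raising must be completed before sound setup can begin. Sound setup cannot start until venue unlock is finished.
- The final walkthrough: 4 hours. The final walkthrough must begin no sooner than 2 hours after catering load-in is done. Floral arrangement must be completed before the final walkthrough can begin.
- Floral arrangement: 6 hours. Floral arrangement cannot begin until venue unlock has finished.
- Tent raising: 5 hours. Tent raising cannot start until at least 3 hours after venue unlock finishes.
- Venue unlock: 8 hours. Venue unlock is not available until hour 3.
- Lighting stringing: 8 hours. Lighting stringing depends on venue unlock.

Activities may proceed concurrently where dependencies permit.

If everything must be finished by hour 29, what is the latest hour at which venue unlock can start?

3

To finish by hour 29, the final walkthrough (duration 4) must start no later than hour 25.
Since the final walkthrough (must start by hour 25, minus 2-hour gap → hour 23) depends on it, catering load-in must finish by hour 23. Backing off its 1-hour duration gives a latest start of hour 22.
Sound setup must finish before catering load-in (must start by hour 22). With a 3-hour duration, sound setup must start by 22 − 3 = hour 19.
Tent raising has to be done before sound setup (must start by hour 19). That means finishing by hour 19, i.e. starting by 19 − 5 = hour 14.
Nothing follows linen setting; the deadline of hour 29 is its only limit. It must start by 29 − 7 = hour 22.
For floral arrangement: catering load-in (must start by hour 22, minus 2-hour gap → hour 20); the final walkthrough (must start by hour 25). The most restrictive is hour 20; with a 6-hour duration, floral arrangement must start by hour 14.
Since catering load-in (must start by hour 22) depends on it, lighting stringing must finish by hour 22. Backing off its 8-hour duration gives a latest start of hour 14.
Venue unlock has several dependents: tent raising (must start by hour 14, minus 3-hour gap → hour 11); linen setting (must start by hour 22); floral arrangement (must start by hour 14); lighting stringing (must start by hour 14); sound setup (must start by hour 19). The earliest of those limits is hour 11, so venue unlock must start by 11 − 8 = hour 3.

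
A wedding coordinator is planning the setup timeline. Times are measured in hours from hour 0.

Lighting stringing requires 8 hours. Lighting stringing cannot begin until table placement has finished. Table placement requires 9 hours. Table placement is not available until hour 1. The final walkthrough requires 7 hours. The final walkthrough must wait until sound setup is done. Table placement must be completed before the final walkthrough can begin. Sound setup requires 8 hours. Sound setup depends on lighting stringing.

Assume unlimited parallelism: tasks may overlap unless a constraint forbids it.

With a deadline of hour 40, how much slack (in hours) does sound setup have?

7

Table placement cannot begin until its own release at hour 1. It runs from hour 1 to 1 + 9 = hour 10.
After table placement (finishes hour 10), lighting stringing can start at hour 10 and finishes at hour 18.
After lighting stringing (finishes hour 18), sound setup can start at hour 18 and finishes at hour 26.

Working backward from the deadline:
Nothing follows the final walkthrough; the deadline of hour 40 is its only limit. It must start by 40 − 7 = hour 33.
Since the final walkthrough (must start by hour 33) depends on it, sound setup must finish by hour 33. Backing off its 8-hour duration gives a latest start of hour 25.
So sound setup can start as early as hour 18 and as late as hour 25, giving 25 − 18 = 7 hours of slack.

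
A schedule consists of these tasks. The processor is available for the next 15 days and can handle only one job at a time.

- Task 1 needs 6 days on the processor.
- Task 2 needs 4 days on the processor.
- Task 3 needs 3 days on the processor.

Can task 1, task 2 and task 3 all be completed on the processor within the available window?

Running back to back, the jobs need 6 + 4 + 3 = 13 days on the processor.
Since 13 ≤ 15, they fit within the window.

Yes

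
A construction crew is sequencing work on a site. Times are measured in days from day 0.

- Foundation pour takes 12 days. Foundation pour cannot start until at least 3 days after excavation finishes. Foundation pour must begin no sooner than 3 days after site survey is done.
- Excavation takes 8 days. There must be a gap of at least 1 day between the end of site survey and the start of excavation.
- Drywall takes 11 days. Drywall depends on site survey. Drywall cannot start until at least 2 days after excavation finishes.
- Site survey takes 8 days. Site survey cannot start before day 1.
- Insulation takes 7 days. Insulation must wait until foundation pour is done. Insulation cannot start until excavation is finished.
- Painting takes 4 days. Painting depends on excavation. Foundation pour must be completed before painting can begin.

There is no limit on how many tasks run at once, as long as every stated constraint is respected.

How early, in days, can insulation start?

33

After its own release at day 1, site survey can start at day 1 and finishes at day 9.
Excavation cannot begin until site survey (finishes day 9, plus 1-day gap → day 10). It runs from day 10 to 10 + 8 = day 18.
For foundation pour: excavation (finishes day 18, plus 3-day gap → day 21); site survey (finishes day 9, plus 3-day gap → day 12). Taking the maximum gives a start of day 21, and it finishes at 21 + 12 = day 33.
Insulation waits on foundation pour (finishes day 33); excavation (finishes day 18). The latest of these is day 33, which is the earliest insulation can start.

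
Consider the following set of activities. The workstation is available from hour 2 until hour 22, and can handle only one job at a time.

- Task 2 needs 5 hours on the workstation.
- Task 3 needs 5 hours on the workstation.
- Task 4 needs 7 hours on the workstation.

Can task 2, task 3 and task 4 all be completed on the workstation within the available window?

The workstation window is 22 − 2 = 20 hours.
Running back to back, the jobs need 5 + 5 + 7 = 17 hours on the workstation.
Since 17 ≤ 20, they fit within the window.

Yes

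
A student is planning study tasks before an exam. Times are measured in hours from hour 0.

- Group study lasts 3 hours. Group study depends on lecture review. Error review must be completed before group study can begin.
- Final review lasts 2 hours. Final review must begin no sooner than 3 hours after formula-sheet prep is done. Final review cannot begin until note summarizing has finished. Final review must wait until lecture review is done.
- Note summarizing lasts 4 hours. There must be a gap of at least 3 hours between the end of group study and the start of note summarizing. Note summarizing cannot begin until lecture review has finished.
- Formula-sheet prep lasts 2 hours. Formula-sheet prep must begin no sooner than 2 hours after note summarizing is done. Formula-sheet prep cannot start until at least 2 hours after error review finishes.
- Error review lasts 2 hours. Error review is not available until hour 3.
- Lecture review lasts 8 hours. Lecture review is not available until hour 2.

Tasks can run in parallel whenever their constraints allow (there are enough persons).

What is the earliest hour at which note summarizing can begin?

Error review waits on its own release at hour 3, so it starts at hour 3 and finishes at 3 + 2 = hour 5.
Lecture review waits on its own release at hour 2, so it starts at hour 2 and finishes at 2 + 8 = hour 10.
Group study cannot start until lecture review (finishes hour 10); error review (finishes hour 5). The controlling bound is hour 10, so group study finishes at 10 + 3 = hour 13.
Note summarizing waits on group study (finishes hour 13, plus 3-hour gap → hour 16); lecture review (finishes hour 10). The latest of these is hour 16, which is the earliest note summarizing can start.

16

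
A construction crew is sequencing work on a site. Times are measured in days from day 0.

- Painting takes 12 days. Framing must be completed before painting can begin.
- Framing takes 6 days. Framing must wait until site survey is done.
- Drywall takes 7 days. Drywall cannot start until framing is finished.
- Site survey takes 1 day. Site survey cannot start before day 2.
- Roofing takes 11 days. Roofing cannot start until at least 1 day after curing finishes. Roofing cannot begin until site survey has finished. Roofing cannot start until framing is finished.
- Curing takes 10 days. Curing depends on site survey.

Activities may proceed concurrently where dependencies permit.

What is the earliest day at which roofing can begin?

14

Site survey cannot begin until its own release at day 2. It runs from day 2 to 2 + 1 = day 3.
After site survey (finishes day 3), framing can start at day 3 and finishes at day 9.
After site survey (finishes day 3), curing can start at day 3 and finishes at day 13.
Roofing waits on curing (finishes day 13, plus 1-day gap → day 14); site survey (finishes day 3); framing (finishes day 9). The latest of these is day 14, which is the earliest roofing can start.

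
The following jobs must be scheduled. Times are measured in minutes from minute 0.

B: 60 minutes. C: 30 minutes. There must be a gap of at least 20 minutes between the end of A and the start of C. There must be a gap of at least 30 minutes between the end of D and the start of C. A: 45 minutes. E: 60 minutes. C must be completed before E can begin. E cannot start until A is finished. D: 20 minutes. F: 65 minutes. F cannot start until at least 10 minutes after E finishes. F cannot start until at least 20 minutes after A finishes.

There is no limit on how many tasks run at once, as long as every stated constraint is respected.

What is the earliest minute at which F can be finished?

Nothing blocks D, so it runs from minute 0 to minute 20.
Nothing blocks A, so it runs from minute 0 to minute 45.
C has to wait for A (finishes minute 45, plus 20-minute gap → minute 65); D (finishes minute 20, plus 30-minute gap → minute 50). The latest of these is minute 65, so C runs minute 65 to 65 + 30 = minute 95.
E needs all of C (finishes minute 95); A (finishes minute 45). That puts its earliest start at minute 95; it finishes at 95 + 60 = minute 155.
F has to wait for E (finishes minute 155, plus 10-minute gap → minute 165); A (finishes minute 45, plus 20-minute gap → minute 65). The latest of these is minute 165, so F runs minute 165 to 165 + 65 = minute 230.

230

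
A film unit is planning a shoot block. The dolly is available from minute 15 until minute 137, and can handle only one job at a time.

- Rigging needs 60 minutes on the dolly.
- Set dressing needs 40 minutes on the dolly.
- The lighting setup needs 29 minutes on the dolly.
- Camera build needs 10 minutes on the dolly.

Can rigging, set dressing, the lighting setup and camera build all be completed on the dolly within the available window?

The dolly window is 137 − 15 = 122 minutes.
Running back to back, the jobs need 60 + 40 + 29 + 10 = 139 minutes on the dolly.
Since 139 > 122, they cannot all fit.

No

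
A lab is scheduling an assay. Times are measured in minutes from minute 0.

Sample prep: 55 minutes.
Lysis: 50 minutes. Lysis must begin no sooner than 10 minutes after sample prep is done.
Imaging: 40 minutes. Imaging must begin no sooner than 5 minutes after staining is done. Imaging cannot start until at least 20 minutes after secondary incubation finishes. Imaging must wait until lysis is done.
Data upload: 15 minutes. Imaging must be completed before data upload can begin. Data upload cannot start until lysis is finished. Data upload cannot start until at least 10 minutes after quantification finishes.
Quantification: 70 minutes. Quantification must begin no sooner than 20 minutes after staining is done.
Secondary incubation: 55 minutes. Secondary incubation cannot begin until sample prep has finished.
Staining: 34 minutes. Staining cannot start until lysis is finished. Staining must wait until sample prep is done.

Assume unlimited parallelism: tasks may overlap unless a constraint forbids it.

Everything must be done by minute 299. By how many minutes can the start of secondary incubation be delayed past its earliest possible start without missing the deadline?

Nothing blocks sample prep, so it runs from minute 0 to minute 55.
Secondary incubation cannot begin until sample prep (finishes minute 55). It runs from minute 55 to 55 + 55 = minute 110.

Working backward from the deadline:
Data upload has no dependents, so it just needs to finish by minute 299. Starting by 299 − 15 = minute 284 achieves that.
Imaging has to be done before data upload (must start by minute 284). That means finishing by minute 284, i.e. starting by 284 − 40 = minute 244.
Secondary incubation has to be done before imaging (must start by minute 244, minus 20-minute gap → minute 224). That means finishing by minute 224, i.e. starting by 224 − 55 = minute 169.
So secondary incubation can start as early as minute 55 and as late as minute 169, giving 169 − 55 = 114 minutes of slack.

114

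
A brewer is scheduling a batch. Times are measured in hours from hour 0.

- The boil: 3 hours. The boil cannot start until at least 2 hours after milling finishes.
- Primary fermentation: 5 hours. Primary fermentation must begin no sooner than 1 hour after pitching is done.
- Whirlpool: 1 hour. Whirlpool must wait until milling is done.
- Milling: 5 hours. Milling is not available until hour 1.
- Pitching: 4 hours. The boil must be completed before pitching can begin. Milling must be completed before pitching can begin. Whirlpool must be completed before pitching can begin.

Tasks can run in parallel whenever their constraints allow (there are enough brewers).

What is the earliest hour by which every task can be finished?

Milling cannot begin until its own release at hour 1. It runs from hour 1 to 1 + 5 = hour 6.
Whirlpool cannot begin until milling (finishes hour 6). It runs from hour 6 to 6 + 1 = hour 7.
The boil waits on milling (finishes hour 6, plus 2-hour gap → hour 8), so it starts at hour 8 and finishes at 8 + 3 = hour 11.
Pitching cannot start until the boil (finishes hour 11); milling (finishes hour 6); whirlpool (finishes hour 7). The controlling bound is hour 11, so pitching finishes at 11 + 4 = hour 15.
After pitching (finishes hour 15, plus 1-hour gap → hour 16), primary fermentation can start at hour 16 and finishes at hour 21.
All tasks are finished once the last one completes. Finish times: Milling at 6, The boil at 11, Whirlpool at 7, Pitching at 15, Primary fermentation at 21. The latest is hour 21.

21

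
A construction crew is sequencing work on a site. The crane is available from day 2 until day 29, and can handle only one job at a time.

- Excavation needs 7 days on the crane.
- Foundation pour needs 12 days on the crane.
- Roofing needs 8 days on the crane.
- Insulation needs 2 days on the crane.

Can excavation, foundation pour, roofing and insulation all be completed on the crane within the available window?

The crane window is 29 − 2 = 27 days.
Running back to back, the jobs need 7 + 12 + 8 + 2 = 29 days on the crane.
Since 29 > 27, they cannot all fit.

No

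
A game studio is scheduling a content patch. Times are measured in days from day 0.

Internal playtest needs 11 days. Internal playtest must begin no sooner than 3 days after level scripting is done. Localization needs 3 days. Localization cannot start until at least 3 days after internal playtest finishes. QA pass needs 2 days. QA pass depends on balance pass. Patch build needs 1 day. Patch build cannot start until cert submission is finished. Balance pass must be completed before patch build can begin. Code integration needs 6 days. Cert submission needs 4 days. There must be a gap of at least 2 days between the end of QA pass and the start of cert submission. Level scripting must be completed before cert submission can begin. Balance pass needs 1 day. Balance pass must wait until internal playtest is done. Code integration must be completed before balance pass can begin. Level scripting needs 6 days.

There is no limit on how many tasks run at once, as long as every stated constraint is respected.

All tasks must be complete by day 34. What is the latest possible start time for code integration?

18

To finish by day 34, patch build (duration 1) must start no later than day 33.
Since patch build (must start by day 33) depends on it, cert submission must finish by day 33. Backing off its 4-day duration gives a latest start of day 29.
QA pass has to be done before cert submission (must start by day 29, minus 2-day gap → day 27). That means finishing by day 27, i.e. starting by 27 − 2 = day 25.
Balance pass feeds QA pass (must start by day 25); patch build (must start by day 33). Taking the minimum, balance pass must finish by day 25 and start by 25 − 1 = day 24.
Code integration must finish before balance pass (must start by day 24). With a 6-day duration, code integration must start by 24 − 6 = day 18.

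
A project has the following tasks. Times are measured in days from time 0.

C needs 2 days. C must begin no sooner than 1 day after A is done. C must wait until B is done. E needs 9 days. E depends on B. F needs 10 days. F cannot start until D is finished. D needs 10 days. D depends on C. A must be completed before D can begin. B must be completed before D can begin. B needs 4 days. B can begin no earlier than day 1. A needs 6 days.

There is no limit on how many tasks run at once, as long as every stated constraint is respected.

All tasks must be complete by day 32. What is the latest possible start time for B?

F must finish by day 32; it takes 10 days, so it must start by 32 − 10 = day 22.
D feeds into F (must start by day 22); so D must finish by day 22 and therefore start by day 12.
C feeds into D (must start by day 12); so C must finish by day 12 and therefore start by day 10.
E must finish by day 32; it takes 9 days, so it must start by 32 − 9 = day 23.
For B: C (must start by day 10); D (must start by day 12); E (must start by day 23). The most restrictive is day 10; with a 4-day duration, B must start by day 6.

6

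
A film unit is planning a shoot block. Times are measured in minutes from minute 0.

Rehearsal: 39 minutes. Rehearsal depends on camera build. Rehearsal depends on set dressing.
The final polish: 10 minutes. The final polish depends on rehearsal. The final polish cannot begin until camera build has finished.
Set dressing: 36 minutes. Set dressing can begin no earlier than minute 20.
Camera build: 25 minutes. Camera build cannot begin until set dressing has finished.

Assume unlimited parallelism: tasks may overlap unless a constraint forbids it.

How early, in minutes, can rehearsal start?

Set dressing waits on its own release at minute 20, so it starts at minute 20 and finishes at 20 + 36 = minute 56.
After set dressing (finishes minute 56), camera build can start at minute 56 and finishes at minute 81.
Rehearsal waits on camera build (finishes minute 81); set dressing (finishes minute 56). The latest of these is minute 81, which is the earliest rehearsal can start.

81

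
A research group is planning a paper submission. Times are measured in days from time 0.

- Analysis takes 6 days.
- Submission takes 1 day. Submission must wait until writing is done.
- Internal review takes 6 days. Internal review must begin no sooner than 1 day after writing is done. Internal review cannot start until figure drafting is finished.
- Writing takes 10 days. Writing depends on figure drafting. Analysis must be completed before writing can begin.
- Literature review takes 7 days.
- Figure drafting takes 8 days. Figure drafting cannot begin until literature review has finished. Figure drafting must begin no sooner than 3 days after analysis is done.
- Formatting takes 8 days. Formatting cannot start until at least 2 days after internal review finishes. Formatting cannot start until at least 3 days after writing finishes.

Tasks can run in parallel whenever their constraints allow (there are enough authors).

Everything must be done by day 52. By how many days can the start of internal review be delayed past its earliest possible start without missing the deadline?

Nothing blocks analysis, so it runs from day 0 to day 6.
Literature review can start immediately at day 0; it finishes at day 7.
For figure drafting: literature review (finishes day 7); analysis (finishes day 6, plus 3-day gap → day 9). Taking the maximum gives a start of day 9, and it finishes at 9 + 8 = day 17.
Writing needs all of figure drafting (finishes day 17); analysis (finishes day 6). That puts its earliest start at day 17; it finishes at 17 + 10 = day 27.
Internal review has to wait for writing (finishes day 27, plus 1-day gap → day 28); figure drafting (finishes day 17). The latest of these is day 28, so internal review runs day 28 to 28 + 6 = day 34.

Working backward from the deadline:
Formatting must finish by day 52; it takes 8 days, so it must start by 52 − 8 = day 44.
Internal review must finish before formatting (must start by day 44, minus 2-day gap → day 42). With a 6-day duration, internal review must start by 42 − 6 = day 36.
So internal review can start as early as day 28 and as late as day 36, giving 36 − 28 = 8 days of slack.

8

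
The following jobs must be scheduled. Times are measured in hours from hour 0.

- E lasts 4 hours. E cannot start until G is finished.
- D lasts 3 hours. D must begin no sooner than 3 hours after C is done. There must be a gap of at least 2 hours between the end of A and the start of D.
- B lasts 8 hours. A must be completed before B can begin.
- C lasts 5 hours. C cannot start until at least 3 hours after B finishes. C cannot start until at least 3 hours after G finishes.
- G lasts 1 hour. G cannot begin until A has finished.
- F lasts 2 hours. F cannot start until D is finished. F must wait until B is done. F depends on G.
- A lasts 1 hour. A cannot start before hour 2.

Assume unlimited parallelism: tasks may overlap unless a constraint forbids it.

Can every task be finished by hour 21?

A waits on its own release at hour 2, so it starts at hour 2 and finishes at 2 + 1 = hour 3.
After A (finishes hour 3), G can start at hour 3 and finishes at hour 4.
After G (finishes hour 4), E can start at hour 4 and finishes at hour 8.
After A (finishes hour 3), B can start at hour 3 and finishes at hour 11.
C needs all of B (finishes hour 11, plus 3-hour gap → hour 14); G (finishes hour 4, plus 3-hour gap → hour 7). That puts its earliest start at hour 14; it finishes at 14 + 5 = hour 19.
D has to wait for C (finishes hour 19, plus 3-hour gap → hour 22); A (finishes hour 3, plus 2-hour gap → hour 5). The latest of these is hour 22, so D runs hour 22 to 22 + 3 = hour 25.
F needs all of D (finishes hour 25); B (finishes hour 11); G (finishes hour 4). That puts its earliest start at hour 25; it finishes at 25 + 2 = hour 27.
The earliest everything can be done is hour 27, which is after the deadline of 21, so it is not possible.

No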